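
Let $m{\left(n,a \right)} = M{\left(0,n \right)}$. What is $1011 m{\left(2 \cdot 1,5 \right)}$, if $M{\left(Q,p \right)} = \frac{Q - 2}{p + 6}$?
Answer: $- \frac{1011}{4} \approx -252.75$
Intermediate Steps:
$M{\left(Q,p \right)} = \frac{-2 + Q}{6 + p}$
$m{\left(n,a \right)} = - \frac{2}{6 + n}$ ($m{\left(n,a \right)} = \frac{-2 + 0}{6 + n} = \frac{1}{6 + n} \left(-2\right) = - \frac{2}{6 + n}$)
$1011 m{\left(2 \cdot 1,5 \right)} = 1011 \left(- \frac{2}{6 + 2 \cdot 1}\right) = 1011 \left(- \frac{2}{6 + 2}\right) = 1011 \left(- \frac{2}{8}\right) = 1011 \left(\left(-2\right) \frac{1}{8}\right) = 1011 \left(- \frac{1}{4}\right) = - \frac{1011}{4}$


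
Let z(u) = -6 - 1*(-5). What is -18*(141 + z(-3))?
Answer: -2520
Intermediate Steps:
z(u) = -1 (z(u) = -6 + 5 = -1)
-18*(141 + z(-3)) = -18*(141 - 1) = -18*140 = -2520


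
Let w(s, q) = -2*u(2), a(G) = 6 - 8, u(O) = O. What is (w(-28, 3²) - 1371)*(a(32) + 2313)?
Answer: -3177625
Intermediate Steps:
a(G) = -2
w(s, q) = -4 (w(s, q) = -2*2 = -4)
(w(-28, 3²) - 1371)*(a(32) + 2313) = (-4 - 1371)*(-2 + 2313) = -1375*2311 = -3177625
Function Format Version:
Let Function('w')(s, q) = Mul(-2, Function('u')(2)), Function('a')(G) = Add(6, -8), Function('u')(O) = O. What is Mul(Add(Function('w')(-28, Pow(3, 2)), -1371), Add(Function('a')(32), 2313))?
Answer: -3177625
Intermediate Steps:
Function('a')(G) = -2
Function('w')(s, q) = -4 (Function('w')(s, q) = Mul(-2, 2) = -4)
Mul(Add(Function('w')(-28, Pow(3, 2)), -1371), Add(Function('a')(32), 2313)) = Mul(Add(-4, -1371), Add(-2, 2313)) = Mul(-1375, 2311) = -3177625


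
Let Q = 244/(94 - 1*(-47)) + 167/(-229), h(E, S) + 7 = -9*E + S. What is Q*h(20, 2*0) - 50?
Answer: -7659973/32289 ≈ -237.23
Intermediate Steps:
h(E, S) = -7 + S - 9*E (h(E, S) = -7 + (-9*E + S) = -7 + (S - 9*E) = -7 + S - 9*E)
Q = 32329/32289 (Q = 244/(94 + 47) + 167*(-1/229) = 244/141 - 167/229 = 32329/32289 ≈ 1.0012)
Q*h(20, 2*0) - 50 = 32329*(-7 + 2*0 - 9*20)/32289 - 50 = 32329*(-7 + 0 - 180)/32289 - 50 = (32329/32289)*(-187) - 50 = -6045523/32289 - 50 = -7659973/32289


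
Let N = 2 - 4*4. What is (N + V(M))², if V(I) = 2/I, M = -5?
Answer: 5184/25 ≈ 207.36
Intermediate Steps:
N = -14 (N = 2 - 16 = -14)
(N + V(M))² = (-14 + 2/(-5))² = (-14 + 2*(-⅕))² = (-14 - ⅖)² = (-72/5)² = 5184/25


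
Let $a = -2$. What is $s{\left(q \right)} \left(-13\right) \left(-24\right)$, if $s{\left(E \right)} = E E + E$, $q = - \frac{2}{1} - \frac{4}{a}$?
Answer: $0$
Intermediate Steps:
$q = 0$ ($q = - \frac{2}{1} - \frac{4}{-2} = \left(-2\right) 1 - -2 = -2 + 2 = 0$)
$s{\left(E \right)} = E + E^{2}$ ($s{\left(E \right)} = E^{2} + E = E + E^{2}$)
$s{\left(q \right)} \left(-13\right) \left(-24\right) = 0 \left(1 + 0\right) \left(-13\right) \left(-24\right) = 0 \cdot 1 \left(-13\right) \left(-24\right) = 0 \left(-13\right) \left(-24\right) = 0 \left(-24\right) = 0$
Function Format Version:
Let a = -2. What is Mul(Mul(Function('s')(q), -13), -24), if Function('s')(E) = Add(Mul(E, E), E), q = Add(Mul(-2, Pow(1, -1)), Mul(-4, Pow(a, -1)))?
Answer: 0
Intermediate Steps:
q = 0 (q = Add(Mul(-2, Pow(1, -1)), Mul(-4, Pow(-2, -1))) = Add(Mul(-2, 1), Mul(-4, Rational(-1, 2))) = Add(-2, 2) = 0)
Function('s')(E) = Add(E, Pow(E, 2)) (Function('s')(E) = Add(Pow(E, 2), E) = Add(E, Pow(E, 2)))
Mul(Mul(Function('s')(q), -13), -24) = Mul(Mul(Mul(0, Add(1, 0)), -13), -24) = Mul(Mul(Mul(0, 1), -13), -24) = Mul(Mul(0, -13), -24) = Mul(0, -24) = 0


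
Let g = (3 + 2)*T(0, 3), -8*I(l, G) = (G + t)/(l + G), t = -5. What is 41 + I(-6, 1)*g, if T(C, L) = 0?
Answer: 41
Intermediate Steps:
I(l, G) = -(-5 + G)/(8*(G + l)) (I(l, G) = -(G - 5)/(8*(l + G)) = -(-5 + G)/(8*(G + l)))
g = 0 (g = (3 + 2)*0 = 5*0 = 0)
41 + I(-6, 1)*g = 41 + ((5 - 1*1)/(8*(1 - 6)))*0 = 41 + ((⅛)*(5 - 1)/(-5))*0 = 41 + ((⅛)*(-⅕)*4)*0 = 41 - ⅒*0 = 41 + 0 = 41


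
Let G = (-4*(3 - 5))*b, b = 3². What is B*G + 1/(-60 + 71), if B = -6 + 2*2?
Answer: -1583/11 ≈ -143.91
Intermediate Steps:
b = 9
B = -2 (B = -6 + 4 = -2)
G = 72 (G = -4*(3 - 5)*9 = -4*(-2)*9 = 8*9 = 72)
B*G + 1/(-60 + 71) = -2*72 + 1/(-60 + 71) = -144 + 1/11 = -1583/11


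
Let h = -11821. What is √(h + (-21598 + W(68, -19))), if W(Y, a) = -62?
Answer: I*√33481 ≈ 182.98*I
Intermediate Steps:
√(h + (-21598 + W(68, -19))) = √(-11821 + (-21598 - 62)) = √(-11821 - 21660) = √(-33481) = I*√33481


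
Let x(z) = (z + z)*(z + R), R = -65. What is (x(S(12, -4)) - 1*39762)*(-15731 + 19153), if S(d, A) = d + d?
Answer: -142800060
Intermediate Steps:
S(d, A) = 2*d
x(z) = 2*z*(-65 + z) (x(z) = (z + z)*(z - 65) = (2*z)*(-65 + z) = 2*z*(-65 + z))
(x(S(12, -4)) - 1*39762)*(-15731 + 19153) = (2*(2*12)*(-65 + 2*12) - 1*39762)*(-15731 + 19153) = (2*24*(-65 + 24) - 39762)*3422 = (2*24*(-41) - 39762)*3422 = (-1968 - 39762)*3422 = -41730*3422 = -142800060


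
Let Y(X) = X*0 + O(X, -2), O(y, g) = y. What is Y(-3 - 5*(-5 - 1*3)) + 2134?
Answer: 2171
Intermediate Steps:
Y(X) = X (Y(X) = X*0 + X = 0 + X = X)
Y(-3 - 5*(-5 - 1*3)) + 2134 = (-3 - 5*(-5 - 1*3)) + 2134 = (-3 - 5*(-5 - 3)) + 2134 = (-3 - 5*(-8)) + 2134 = (-3 + 40) + 2134 = 37 + 2134 = 2171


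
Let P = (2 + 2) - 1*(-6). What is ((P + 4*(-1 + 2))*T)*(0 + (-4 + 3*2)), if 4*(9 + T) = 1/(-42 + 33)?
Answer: -2275/9 ≈ -252.78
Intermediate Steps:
P = 10 (P = 4 + 6 = 10)
T = -325/36 (T = -9 + 1/(4*(-42 + 33)) = -9 + (¼)/(-9) = -9 + (¼)*(-⅑) = -9 - 1/36 = -325/36 ≈ -9.0278)
((P + 4*(-1 + 2))*T)*(0 + (-4 + 3*2)) = ((10 + 4*(-1 + 2))*(-325/36))*(0 + (-4 + 3*2)) = ((10 + 4*1)*(-325/36))*(0 + (-4 + 6)) = ((10 + 4)*(-325/36))*(0 + 2) = (14*(-325/36))*2 = -2275/18*2 = -2275/9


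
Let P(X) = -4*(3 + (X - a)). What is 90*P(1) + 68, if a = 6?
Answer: 788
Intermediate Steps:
P(X) = 12 - 4*X (P(X) = -4*(3 + (X - 1*6)) = -4*(3 + (X - 6)) = -4*(3 + (-6 + X)) = -4*(-3 + X) = 12 - 4*X)
90*P(1) + 68 = 90*(12 - 4*1) + 68 = 90*(12 - 4) + 68 = 90*8 + 68 = 720 + 68 = 788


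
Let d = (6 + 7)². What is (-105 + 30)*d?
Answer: -12675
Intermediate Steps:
d = 169 (d = 13² = 169)
(-105 + 30)*d = (-105 + 30)*169 = -75*169 = -12675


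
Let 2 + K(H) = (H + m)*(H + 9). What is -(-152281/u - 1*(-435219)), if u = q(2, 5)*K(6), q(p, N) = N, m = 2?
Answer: -256626929/590 ≈ -4.3496e+5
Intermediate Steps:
K(H) = -2 + (2 + H)*(9 + H) (K(H) = -2 + (H + 2)*(H + 9) = -2 + (2 + H)*(9 + H))
u = 590 (u = 5*(16 + 6**2 + 11*6) = 5*(16 + 36 + 66) = 5*118 = 590)
-(-152281/u - 1*(-435219)) = -(-152281/590 - 1*(-435219)) = -(-152281*1/590 + 435219) = -(-152281/590 + 435219) = -1*256626929/590 = -256626929/590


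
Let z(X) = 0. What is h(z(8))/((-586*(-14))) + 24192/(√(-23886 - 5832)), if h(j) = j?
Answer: -4032*I*√3302/1651 ≈ -140.33*I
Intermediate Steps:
h(z(8))/((-586*(-14))) + 24192/(√(-23886 - 5832)) = 0/((-586*(-14))) + 24192/(√(-23886 - 5832)) = 0/8204 + 24192/(√(-29718)) = 0*(1/8204) + 24192/((3*I*√3302)) = 0 + 24192*(-I*√3302/9906) = 0 - 4032*I*√3302/1651 = -4032*I*√3302/1651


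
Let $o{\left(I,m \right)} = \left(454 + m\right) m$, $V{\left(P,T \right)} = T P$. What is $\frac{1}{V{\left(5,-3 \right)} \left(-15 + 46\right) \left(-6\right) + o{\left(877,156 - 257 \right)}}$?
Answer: $- \frac{1}{32863} \approx -3.0429 \cdot 10^{-5}$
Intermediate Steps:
$V{\left(P,T \right)} = P T$
$o{\left(I,m \right)} = m \left(454 + m\right)$
$\frac{1}{V{\left(5,-3 \right)} \left(-15 + 46\right) \left(-6\right) + o{\left(877,156 - 257 \right)}} = \frac{1}{5 \left(-3\right) \left(-15 + 46\right) \left(-6\right) + \left(156 - 257\right) \left(454 + \left(156 - 257\right)\right)} = \frac{1}{\left(-15\right) 31 \left(-6\right) - 101 \left(454 - 101\right)} = \frac{1}{\left(-465\right) \left(-6\right) - 35653} = \frac{1}{2790 - 35653} = \frac{1}{-32863} = - \frac{1}{32863}$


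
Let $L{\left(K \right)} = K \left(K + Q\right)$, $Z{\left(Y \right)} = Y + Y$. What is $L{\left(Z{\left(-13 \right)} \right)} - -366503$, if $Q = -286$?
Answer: $374615$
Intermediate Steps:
$Z{\left(Y \right)} = 2 Y$
$L{\left(K \right)} = K \left(-286 + K\right)$ ($L{\left(K \right)} = K \left(K - 286\right) = K \left(-286 + K\right)$)
$L{\left(Z{\left(-13 \right)} \right)} - -366503 = 2 \left(-13\right) \left(-286 + 2 \left(-13\right)\right) - -366503 = - 26 \left(-286 - 26\right) + 366503 = \left(-26\right) \left(-312\right) + 366503 = 8112 + 366503 = 374615$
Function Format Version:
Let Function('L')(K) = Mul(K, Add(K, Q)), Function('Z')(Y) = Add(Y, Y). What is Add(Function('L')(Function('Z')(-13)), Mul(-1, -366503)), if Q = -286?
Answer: 374615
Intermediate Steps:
Function('Z')(Y) = Mul(2, Y)
Function('L')(K) = Mul(K, Add(-286, K)) (Function('L')(K) = Mul(K, Add(K, -286)) = Mul(K, Add(-286, K)))
Add(Function('L')(Function('Z')(-13)), Mul(-1, -366503)) = Add(Mul(Mul(2, -13), Add(-286, Mul(2, -13))), Mul(-1, -366503)) = Add(Mul(-26, Add(-286, -26)), 366503) = Add(Mul(-26, -312), 366503) = Add(8112, 366503) = 374615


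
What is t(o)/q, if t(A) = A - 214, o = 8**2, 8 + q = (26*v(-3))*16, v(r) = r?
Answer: 75/628 ≈ 0.11943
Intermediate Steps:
q = -1256 (q = -8 + (26*(-3))*16 = -8 - 78*16 = -8 - 1248 = -1256)
o = 64
t(A) = -214 + A
t(o)/q = (-214 + 64)/(-1256) = -150*(-1/1256) = 75/628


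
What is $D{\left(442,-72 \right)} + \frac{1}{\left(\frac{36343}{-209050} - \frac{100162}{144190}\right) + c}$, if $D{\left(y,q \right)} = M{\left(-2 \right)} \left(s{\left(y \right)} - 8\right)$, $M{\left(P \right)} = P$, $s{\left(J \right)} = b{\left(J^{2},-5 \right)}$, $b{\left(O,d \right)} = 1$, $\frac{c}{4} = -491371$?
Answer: $\frac{82943630023289828}{5924545216970127} \approx 14.0$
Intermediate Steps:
$c = -1965484$ ($c = 4 \left(-491371\right) = -1965484$)
$s{\left(J \right)} = 1$
$D{\left(y,q \right)} = 14$ ($D{\left(y,q \right)} = - 2 \left(1 - 8\right) = \left(-2\right) \left(-7\right) = 14$)
$D{\left(442,-72 \right)} + \frac{1}{\left(\frac{36343}{-209050} - \frac{100162}{144190}\right) + c} = 14 + \frac{1}{\left(\frac{36343}{-209050} - \frac{100162}{144190}\right) - 1965484} = 14 + \frac{1}{\left(36343 \left(- \frac{1}{209050}\right) - \frac{50081}{72095}\right) - 1965484} = 14 + \frac{1}{\left(- \frac{36343}{209050} - \frac{50081}{72095}\right) - 1965484} = 14 + \frac{1}{- \frac{2617916327}{3014291950} - 1965484} = 14 + \frac{1}{- \frac{5924545216970127}{3014291950}} = 14 - \frac{3014291950}{5924545216970127} = \frac{82943630023289828}{5924545216970127}$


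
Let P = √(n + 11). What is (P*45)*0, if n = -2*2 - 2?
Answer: 0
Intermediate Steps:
n = -6 (n = -4 - 2 = -6)
P = √5 (P = √(-6 + 11) = √5 ≈ 2.2361)
(P*45)*0 = (√5*45)*0 = (45*√5)*0 = 0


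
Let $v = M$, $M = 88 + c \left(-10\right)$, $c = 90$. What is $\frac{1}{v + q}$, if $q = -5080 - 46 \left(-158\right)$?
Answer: $\frac{1}{1376} \approx 0.00072674$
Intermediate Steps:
$M = -812$ ($M = 88 + 90 \left(-10\right) = 88 - 900 = -812$)
$v = -812$
$q = 2188$ ($q = -5080 - -7268 = -5080 + 7268 = 2188$)
$\frac{1}{v + q} = \frac{1}{-812 + 2188} = \frac{1}{1376}$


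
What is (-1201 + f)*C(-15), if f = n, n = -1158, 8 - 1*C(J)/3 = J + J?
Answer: -268926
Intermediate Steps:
C(J) = 24 - 6*J (C(J) = 24 - 3*(J + J) = 24 - 6*J)
f = -1158
(-1201 + f)*C(-15) = (-1201 - 1158)*(24 - 6*(-15)) = -2359*(24 + 90) = -2359*114 = -268926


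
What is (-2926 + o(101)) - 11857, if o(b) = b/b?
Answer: -14782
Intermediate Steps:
o(b) = 1
(-2926 + o(101)) - 11857 = (-2926 + 1) - 11857 = -2925 - 11857 = -14782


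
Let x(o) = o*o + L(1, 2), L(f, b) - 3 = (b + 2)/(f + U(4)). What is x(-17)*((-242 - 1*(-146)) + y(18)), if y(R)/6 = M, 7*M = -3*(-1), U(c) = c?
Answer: -957456/35 ≈ -27356.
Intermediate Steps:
M = 3/7 (M = (-3*(-1))/7 = (⅐)*3 = 3/7 ≈ 0.42857)
y(R) = 18/7 (y(R) = 6*(3/7) = 18/7)
L(f, b) = 3 + (2 + b)/(4 + f) (L(f, b) = 3 + (b + 2)/(f + 4) = 3 + (2 + b)/(4 + f))
x(o) = 19/5 + o² (x(o) = o*o + (14 + 2 + 3*1)/(4 + 1) = o² + (14 + 2 + 3)/5 = o² + (⅕)*19 = o² + 19/5 = 19/5 + o²)
x(-17)*((-242 - 1*(-146)) + y(18)) = (19/5 + (-17)²)*((-242 - 1*(-146)) + 18/7) = (19/5 + 289)*((-242 + 146) + 18/7) = 1464*(-96 + 18/7)/5 = (1464/5)*(-654/7) = -957456/35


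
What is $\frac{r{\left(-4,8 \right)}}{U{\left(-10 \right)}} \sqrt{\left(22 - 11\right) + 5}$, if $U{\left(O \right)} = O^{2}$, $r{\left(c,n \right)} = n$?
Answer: $\frac{8}{25} \approx 0.32$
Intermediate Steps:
$\frac{r{\left(-4,8 \right)}}{U{\left(-10 \right)}} \sqrt{\left(22 - 11\right) + 5} = \frac{8}{\left(-10\right)^{2}} \sqrt{\left(22 - 11\right) + 5} = \frac{8}{100} \sqrt{11 + 5} = 8 \cdot \frac{1}{100} \sqrt{16} = \frac{2}{25} \cdot 4 = \frac{8}{25}$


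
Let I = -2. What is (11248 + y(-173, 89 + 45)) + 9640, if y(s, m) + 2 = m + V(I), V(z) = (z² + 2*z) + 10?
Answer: 21030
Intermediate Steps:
V(z) = 10 + z² + 2*z
y(s, m) = 8 + m (y(s, m) = -2 + (m + (10 + (-2)² + 2*(-2))) = -2 + (m + (10 + 4 - 4)) = -2 + (m + 10) = -2 + (10 + m) = 8 + m)
(11248 + y(-173, 89 + 45)) + 9640 = (11248 + (8 + (89 + 45))) + 9640 = (11248 + (8 + 134)) + 9640 = (11248 + 142) + 9640 = 11390 + 9640 = 21030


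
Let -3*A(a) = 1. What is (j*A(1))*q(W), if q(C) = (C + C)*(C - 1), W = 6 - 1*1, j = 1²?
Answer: -40/3 ≈ -13.333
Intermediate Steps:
A(a) = -⅓ (A(a) = -⅓*1 = -⅓)
j = 1
W = 5 (W = 6 - 1 = 5)
q(C) = 2*C*(-1 + C) (q(C) = (2*C)*(-1 + C) = 2*C*(-1 + C))
(j*A(1))*q(W) = (1*(-⅓))*(2*5*(-1 + 5)) = -2*5*4/3 = -⅓*40 = -40/3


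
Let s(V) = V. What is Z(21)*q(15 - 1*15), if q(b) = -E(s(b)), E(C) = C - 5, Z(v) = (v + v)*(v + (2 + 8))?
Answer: 6510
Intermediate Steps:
Z(v) = 2*v*(10 + v) (Z(v) = (2*v)*(v + 10) = (2*v)*(10 + v) = 2*v*(10 + v))
E(C) = -5 + C
q(b) = 5 - b (q(b) = -(-5 + b) = 5 - b)
Z(21)*q(15 - 1*15) = (2*21*(10 + 21))*(5 - (15 - 1*15)) = (2*21*31)*(5 - (15 - 15)) = 1302*(5 - 1*0) = 1302*(5 + 0) = 1302*5 = 6510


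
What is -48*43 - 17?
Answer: -2081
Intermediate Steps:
-48*43 - 17 = -2064 - 17 = -2081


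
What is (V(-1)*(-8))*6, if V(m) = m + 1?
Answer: 0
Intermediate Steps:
V(m) = 1 + m
(V(-1)*(-8))*6 = ((1 - 1)*(-8))*6 = (0*(-8))*6 = 0*6 = 0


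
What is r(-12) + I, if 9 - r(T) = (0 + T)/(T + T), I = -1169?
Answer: -2321/2 ≈ -1160.5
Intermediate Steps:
r(T) = 17/2 (r(T) = 9 - (0 + T)/(T + T) = 9 - T/(2*T) = 9 - T*1/(2*T) = 9 - 1*½ = 9 - ½ = 17/2)
r(-12) + I = 17/2 - 1169 = -2321/2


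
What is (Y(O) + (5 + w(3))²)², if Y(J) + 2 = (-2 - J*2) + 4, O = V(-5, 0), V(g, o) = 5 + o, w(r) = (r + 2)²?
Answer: 792100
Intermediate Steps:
w(r) = (2 + r)²
O = 5 (O = 5 + 0 = 5)
Y(J) = -2*J (Y(J) = -2 + ((-2 - J*2) + 4) = -2 + ((-2 - 2*J) + 4) = -2 + (2 - 2*J) = -2*J)
(Y(O) + (5 + w(3))²)² = (-2*5 + (5 + (2 + 3)²)²)² = (-10 + (5 + 5²)²)² = (-10 + (5 + 25)²)² = (-10 + 30²)² = (-10 + 900)² = 890² = 792100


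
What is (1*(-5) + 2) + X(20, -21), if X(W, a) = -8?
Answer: -11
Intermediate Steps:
(1*(-5) + 2) + X(20, -21) = (1*(-5) + 2) - 8 = (-5 + 2) - 8 = -3 - 8 = -11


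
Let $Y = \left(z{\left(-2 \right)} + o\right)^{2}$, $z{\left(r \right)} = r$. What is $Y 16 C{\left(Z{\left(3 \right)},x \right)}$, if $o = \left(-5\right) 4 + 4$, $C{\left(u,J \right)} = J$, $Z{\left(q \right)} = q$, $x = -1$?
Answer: $-5184$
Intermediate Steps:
$o = -16$ ($o = -20 + 4 = -16$)
$Y = 324$ ($Y = \left(-2 - 16\right)^{2} = \left(-18\right)^{2} = 324$)
$Y 16 C{\left(Z{\left(3 \right)},x \right)} = 324 \cdot 16 \left(-1\right) = 5184 \left(-1\right) = -5184$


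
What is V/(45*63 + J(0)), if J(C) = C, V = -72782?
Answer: -72782/2835 ≈ -25.673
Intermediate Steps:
V/(45*63 + J(0)) = -72782/(45*63 + 0) = -72782/(2835 + 0) = -72782/2835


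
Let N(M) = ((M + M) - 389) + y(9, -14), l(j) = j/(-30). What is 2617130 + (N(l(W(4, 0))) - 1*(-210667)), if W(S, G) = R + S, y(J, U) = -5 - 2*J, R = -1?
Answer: 14136924/5 ≈ 2.8274e+6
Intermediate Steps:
W(S, G) = -1 + S
l(j) = -j/30 (l(j) = j*(-1/30) = -j/30)
N(M) = -412 + 2*M (N(M) = ((M + M) - 389) + (-5 - 2*9) = (2*M - 389) + (-5 - 18) = (-389 + 2*M) - 23 = -412 + 2*M)
2617130 + (N(l(W(4, 0))) - 1*(-210667)) = 2617130 + ((-412 + 2*(-(-1 + 4)/30)) - 1*(-210667)) = 2617130 + ((-412 + 2*(-1/30*3)) + 210667) = 2617130 + ((-412 + 2*(-⅒)) + 210667) = 2617130 + ((-412 - ⅕) + 210667) = 2617130 + (-2061/5 + 210667) = 2617130 + 1051274/5 = 14136924/5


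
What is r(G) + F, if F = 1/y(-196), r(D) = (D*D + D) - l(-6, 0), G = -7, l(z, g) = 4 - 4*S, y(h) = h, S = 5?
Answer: 11367/196 ≈ 57.995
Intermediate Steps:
l(z, g) = -16 (l(z, g) = 4 - 4*5 = 4 - 20 = -16)
r(D) = 16 + D + D² (r(D) = (D*D + D) - 1*(-16) = (D² + D) + 16 = (D + D²) + 16 = 16 + D + D²)
F = -1/196 (F = 1/(-196) = -1/196 ≈ -0.0051020)
r(G) + F = (16 - 7 + (-7)²) - 1/196 = (16 - 7 + 49) - 1/196 = 58 - 1/196 = 11367/196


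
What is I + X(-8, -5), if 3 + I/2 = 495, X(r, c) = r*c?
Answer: 1024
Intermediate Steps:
X(r, c) = c*r
I = 984 (I = -6 + 2*495 = -6 + 990 = 984)
I + X(-8, -5) = 984 - 5*(-8) = 984 + 40 = 1024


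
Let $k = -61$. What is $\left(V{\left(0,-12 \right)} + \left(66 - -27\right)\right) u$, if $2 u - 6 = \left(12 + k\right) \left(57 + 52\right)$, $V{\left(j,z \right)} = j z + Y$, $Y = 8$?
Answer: $- \frac{538835}{2} \approx -2.6942 \cdot 10^{5}$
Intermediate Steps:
$V{\left(j,z \right)} = 8 + j z$ ($V{\left(j,z \right)} = j z + 8 = 8 + j z$)
$u = - \frac{5335}{2}$ ($u = 3 + \frac{\left(12 - 61\right) \left(57 + 52\right)}{2} = 3 + \frac{\left(-49\right) 109}{2} = 3 + \frac{1}{2} \left(-5341\right) = 3 - \frac{5341}{2} = - \frac{5335}{2} \approx -2667.5$)
$\left(V{\left(0,-12 \right)} + \left(66 - -27\right)\right) u = \left(\left(8 + 0 \left(-12\right)\right) + \left(66 - -27\right)\right) \left(- \frac{5335}{2}\right) = \left(\left(8 + 0\right) + \left(66 + 27\right)\right) \left(- \frac{5335}{2}\right) = \left(8 + 93\right) \left(- \frac{5335}{2}\right) = 101 \left(- \frac{5335}{2}\right) = - \frac{538835}{2}$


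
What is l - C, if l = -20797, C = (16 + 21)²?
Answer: -22166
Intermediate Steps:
C = 1369 (C = 37² = 1369)
l - C = -20797 - 1*1369 = -20797 - 1369 = -22166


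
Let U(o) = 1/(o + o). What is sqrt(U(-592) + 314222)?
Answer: sqrt(27530874678)/296 ≈ 560.55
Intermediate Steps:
U(o) = 1/(2*o)
sqrt(U(-592) + 314222) = sqrt((1/2)/(-592) + 314222) = sqrt((1/2)*(-1/592) + 314222) = sqrt(-1/1184 + 314222) = sqrt(372038847/1184) = sqrt(27530874678)/296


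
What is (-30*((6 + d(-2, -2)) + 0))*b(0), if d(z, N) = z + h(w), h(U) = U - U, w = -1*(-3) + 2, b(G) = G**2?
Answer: 0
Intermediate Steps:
w = 5 (w = 3 + 2 = 5)
h(U) = 0
d(z, N) = z (d(z, N) = z + 0 = z)
(-30*((6 + d(-2, -2)) + 0))*b(0) = -30*((6 - 2) + 0)*0**2 = -30*(4 + 0)*0 = -30*4*0 = -120*0 = 0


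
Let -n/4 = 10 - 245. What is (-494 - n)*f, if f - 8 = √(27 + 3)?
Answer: -11472 - 1434*√30 ≈ -19326.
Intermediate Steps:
n = 940 (n = -4*(10 - 245) = -4*(-235) = 940)
f = 8 + √30 (f = 8 + √(27 + 3) = 8 + √30 ≈ 13.477)
(-494 - n)*f = (-494 - 1*940)*(8 + √30) = (-494 - 940)*(8 + √30) = -1434*(8 + √30) = -11472 - 1434*√30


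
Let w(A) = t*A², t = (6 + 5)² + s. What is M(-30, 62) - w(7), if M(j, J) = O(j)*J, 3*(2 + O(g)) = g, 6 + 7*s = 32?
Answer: -6855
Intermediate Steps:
s = 26/7 (s = -6/7 + (⅐)*32 = -6/7 + 32/7 = 26/7 ≈ 3.7143)
O(g) = -2 + g/3
t = 873/7 (t = (6 + 5)² + 26/7 = 11² + 26/7 = 121 + 26/7 = 873/7 ≈ 124.71)
w(A) = 873*A²/7
M(j, J) = J*(-2 + j/3) (M(j, J) = (-2 + j/3)*J = J*(-2 + j/3))
M(-30, 62) - w(7) = (⅓)*62*(-6 - 30) - 873*7²/7 = (⅓)*62*(-36) - 873*49/7 = -744 - 1*6111 = -744 - 6111 = -6855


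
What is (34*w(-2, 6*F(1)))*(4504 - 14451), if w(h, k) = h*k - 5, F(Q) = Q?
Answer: 5749366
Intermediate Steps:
w(h, k) = -5 + h*k
(34*w(-2, 6*F(1)))*(4504 - 14451) = (34*(-5 - 12))*(4504 - 14451) = (34*(-5 - 2*6))*(-9947) = (34*(-5 - 12))*(-9947) = (34*(-17))*(-9947) = -578*(-9947) = 5749366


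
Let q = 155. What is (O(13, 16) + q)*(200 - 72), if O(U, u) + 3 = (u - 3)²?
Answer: 41088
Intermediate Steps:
O(U, u) = -3 + (-3 + u)² (O(U, u) = -3 + (u - 3)² = -3 + (-3 + u)²)
(O(13, 16) + q)*(200 - 72) = ((-3 + (-3 + 16)²) + 155)*(200 - 72) = ((-3 + 13²) + 155)*128 = ((-3 + 169) + 155)*128 = (166 + 155)*128 = 321*128 = 41088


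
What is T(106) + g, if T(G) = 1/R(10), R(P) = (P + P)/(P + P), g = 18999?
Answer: 19000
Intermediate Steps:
R(P) = 1 (R(P) = (2*P)/((2*P)) = (2*P)*(1/(2*P)) = 1)
T(G) = 1 (T(G) = 1/1 = 1)
T(106) + g = 1 + 18999 = 19000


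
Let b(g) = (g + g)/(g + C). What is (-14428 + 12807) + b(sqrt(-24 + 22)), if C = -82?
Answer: -5451421/3363 - 82*I*sqrt(2)/3363 ≈ -1621.0 - 0.034483*I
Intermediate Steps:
b(g) = 2*g/(-82 + g) (b(g) = (g + g)/(g - 82) = (2*g)/(-82 + g) = 2*g/(-82 + g))
(-14428 + 12807) + b(sqrt(-24 + 22)) = (-14428 + 12807) + 2*sqrt(-24 + 22)/(-82 + sqrt(-24 + 22)) = -1621 + 2*sqrt(-2)/(-82 + sqrt(-2)) = -1621 + 2*(I*sqrt(2))/(-82 + I*sqrt(2)) = -1621 + 2*I*sqrt(2)/(-82 + I*sqrt(2))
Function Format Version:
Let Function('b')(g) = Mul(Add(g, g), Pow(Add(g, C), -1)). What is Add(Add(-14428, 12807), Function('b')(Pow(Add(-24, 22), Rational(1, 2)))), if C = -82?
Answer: Add(Rational(-5451421, 3363), Mul(Rational(-82, 3363), I, Pow(2, Rational(1, 2)))) ≈ Add(-1621.0, Mul(-0.034483, I))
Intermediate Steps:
Function('b')(g) = Mul(2, g, Pow(Add(-82, g), -1)) (Function('b')(g) = Mul(Add(g, g), Pow(Add(g, -82), -1)) = Mul(Mul(2, g), Pow(Add(-82, g), -1)) = Mul(2, g, Pow(Add(-82, g), -1)))
Add(Add(-14428, 12807), Function('b')(Pow(Add(-24, 22), Rational(1, 2)))) = Add(Add(-14428, 12807), Mul(2, Pow(Add(-24, 22), Rational(1, 2)), Pow(Add(-82, Pow(Add(-24, 22), Rational(1, 2))), -1))) = Add(-1621, Mul(2, Pow(-2, Rational(1, 2)), Pow(Add(-82, Pow(-2, Rational(1, 2))), -1))) = Add(-1621, Mul(2, Mul(I, Pow(2, Rational(1, 2))), Pow(Add(-82, Mul(I, Pow(2, Rational(1, 2)))), -1))) = Add(-1621, Mul(2, I, Pow(2, Rational(1, 2)), Pow(Add(-82, Mul(I, Pow(2, Rational(1, 2)))), -1)))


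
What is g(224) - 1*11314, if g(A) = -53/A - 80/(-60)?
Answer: -7602271/672 ≈ -11313.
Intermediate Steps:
g(A) = 4/3 - 53/A (g(A) = -53/A - 80*(-1/60) = -53/A + 4/3 = 4/3 - 53/A)
g(224) - 1*11314 = (4/3 - 53/224) - 1*11314 = (4/3 - 53*1/224) - 11314 = (4/3 - 53/224) - 11314 = 737/672 - 11314 = -7602271/672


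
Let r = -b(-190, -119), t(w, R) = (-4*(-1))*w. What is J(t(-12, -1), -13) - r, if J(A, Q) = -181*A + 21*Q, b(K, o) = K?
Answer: 8225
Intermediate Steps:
t(w, R) = 4*w
r = 190 (r = -1*(-190) = 190)
J(t(-12, -1), -13) - r = (-724*(-12) + 21*(-13)) - 1*190 = (-181*(-48) - 273) - 190 = (8688 - 273) - 190 = 8415 - 190 = 8225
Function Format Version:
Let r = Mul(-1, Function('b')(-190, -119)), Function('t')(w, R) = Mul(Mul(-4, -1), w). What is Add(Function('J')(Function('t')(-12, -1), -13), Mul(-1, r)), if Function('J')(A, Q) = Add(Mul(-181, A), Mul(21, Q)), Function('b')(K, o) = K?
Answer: 8225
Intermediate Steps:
Function('t')(w, R) = Mul(4, w)
r = 190 (r = Mul(-1, -190) = 190)
Add(Function('J')(Function('t')(-12, -1), -13), Mul(-1, r)) = Add(Add(Mul(-181, Mul(4, -12)), Mul(21, -13)), Mul(-1, 190)) = Add(Add(Mul(-181, -48), -273), -190) = Add(Add(8688, -273), -190) = Add(8415, -190) = 8225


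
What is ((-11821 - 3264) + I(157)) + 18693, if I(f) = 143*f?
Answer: 26059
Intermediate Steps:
((-11821 - 3264) + I(157)) + 18693 = ((-11821 - 3264) + 143*157) + 18693 = (-15085 + 22451) + 18693 = 7366 + 18693 = 26059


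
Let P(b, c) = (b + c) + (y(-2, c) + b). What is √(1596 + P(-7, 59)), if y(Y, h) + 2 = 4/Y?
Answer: √1637 ≈ 40.460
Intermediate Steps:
y(Y, h) = -2 + 4/Y
P(b, c) = -4 + c + 2*b (P(b, c) = (b + c) + ((-2 + 4/(-2)) + b) = (b + c) + ((-2 + 4*(-½)) + b) = (b + c) + ((-2 - 2) + b) = (b + c) + (-4 + b) = -4 + c + 2*b)
√(1596 + P(-7, 59)) = √(1596 + (-4 + 59 + 2*(-7))) = √(1596 + (-4 + 59 - 14)) = √(1596 + 41) = √1637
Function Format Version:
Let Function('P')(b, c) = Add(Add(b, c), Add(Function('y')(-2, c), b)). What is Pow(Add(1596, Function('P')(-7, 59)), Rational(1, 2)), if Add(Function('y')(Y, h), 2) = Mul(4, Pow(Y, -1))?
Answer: Pow(1637, Rational(1, 2)) ≈ 40.460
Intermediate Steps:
Function('y')(Y, h) = Add(-2, Mul(4, Pow(Y, -1)))
Function('P')(b, c) = Add(-4, c, Mul(2, b)) (Function('P')(b, c) = Add(Add(b, c), Add(Add(-2, Mul(4, Pow(-2, -1))), b)) = Add(Add(b, c), Add(Add(-2, Mul(4, Rational(-1, 2))), b)) = Add(Add(b, c), Add(Add(-2, -2), b)) = Add(Add(b, c), Add(-4, b)) = Add(-4, c, Mul(2, b)))
Pow(Add(1596, Function('P')(-7, 59)), Rational(1, 2)) = Pow(Add(1596, Add(-4, 59, Mul(2, -7))), Rational(1, 2)) = Pow(Add(1596, Add(-4, 59, -14)), Rational(1, 2)) = Pow(Add(1596, 41), Rational(1, 2)) = Pow(1637, Rational(1, 2))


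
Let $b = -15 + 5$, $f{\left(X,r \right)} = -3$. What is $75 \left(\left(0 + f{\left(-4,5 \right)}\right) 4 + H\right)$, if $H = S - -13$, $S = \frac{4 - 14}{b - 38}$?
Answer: $\frac{725}{8} \approx 90.625$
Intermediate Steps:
$b = -10$
$S = \frac{5}{24}$ ($S = \frac{4 - 14}{-10 - 38} = - \frac{10}{-48} = \left(-10\right) \left(- \frac{1}{48}\right) = \frac{5}{24} \approx 0.20833$)
$H = \frac{317}{24}$ ($H = \frac{5}{24} - -13 = \frac{5}{24} + 13 = \frac{317}{24} \approx 13.208$)
$75 \left(\left(0 + f{\left(-4,5 \right)}\right) 4 + H\right) = 75 \left(\left(0 - 3\right) 4 + \frac{317}{24}\right) = 75 \left(\left(-3\right) 4 + \frac{317}{24}\right) = 75 \left(-12 + \frac{317}{24}\right) = 75 \cdot \frac{29}{24} = \frac{725}{8}$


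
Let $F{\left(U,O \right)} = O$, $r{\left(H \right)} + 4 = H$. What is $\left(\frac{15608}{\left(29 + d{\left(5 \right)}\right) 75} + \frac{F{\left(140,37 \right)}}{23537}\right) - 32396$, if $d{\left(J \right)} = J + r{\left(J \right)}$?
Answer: $- \frac{2001207248879}{61784625} \approx -32390.0$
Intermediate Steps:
$r{\left(H \right)} = -4 + H$
$d{\left(J \right)} = -4 + 2 J$ ($d{\left(J \right)} = J + \left(-4 + J\right) = -4 + 2 J$)
$\left(\frac{15608}{\left(29 + d{\left(5 \right)}\right) 75} + \frac{F{\left(140,37 \right)}}{23537}\right) - 32396 = \left(\frac{15608}{\left(29 + \left(-4 + 2 \cdot 5\right)\right) 75} + \frac{37}{23537}\right) - 32396 = \left(\frac{15608}{\left(29 + \left(-4 + 10\right)\right) 75} + 37 \cdot \frac{1}{23537}\right) - 32396 = \left(\frac{15608}{\left(29 + 6\right) 75} + \frac{37}{23537}\right) - 32396 = \left(\frac{15608}{35 \cdot 75} + \frac{37}{23537}\right) - 32396 = \left(\frac{15608}{2625} + \frac{37}{23537}\right) - 32396 = \frac{367462621}{61784625} - 32396 = - \frac{2001207248879}{61784625}$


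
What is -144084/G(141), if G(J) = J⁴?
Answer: -48028/131751387 ≈ -0.00036454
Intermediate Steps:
-144084/G(141) = -144084/(141⁴) = -144084/395254161 = -144084*1/395254161 = -48028/131751387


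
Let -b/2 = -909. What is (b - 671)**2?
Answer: 1315609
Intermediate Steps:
b = 1818 (b = -2*(-909) = 1818)
(b - 671)**2 = (1818 - 671)**2 = 1147**2 = 1315609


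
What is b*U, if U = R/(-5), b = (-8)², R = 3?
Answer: -192/5 ≈ -38.400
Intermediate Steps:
b = 64
U = -⅗ (U = 3/(-5) = 3*(-⅕) = -⅗ ≈ -0.60000)
b*U = 64*(-⅗) = -192/5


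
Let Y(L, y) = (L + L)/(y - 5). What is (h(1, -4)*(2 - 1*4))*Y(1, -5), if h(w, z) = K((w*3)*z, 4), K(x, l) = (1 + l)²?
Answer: 10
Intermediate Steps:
Y(L, y) = 2*L/(-5 + y) (Y(L, y) = (2*L)/(-5 + y) = 2*L/(-5 + y))
h(w, z) = 25 (h(w, z) = (1 + 4)² = 5² = 25)
(h(1, -4)*(2 - 1*4))*Y(1, -5) = (25*(2 - 1*4))*(2*1/(-5 - 5)) = (25*(2 - 4))*(2*1/(-10)) = (25*(-2))*(2*1*(-⅒)) = -50*(-⅕) = 10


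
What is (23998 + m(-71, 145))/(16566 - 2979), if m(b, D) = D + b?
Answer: 8024/4529 ≈ 1.7717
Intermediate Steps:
(23998 + m(-71, 145))/(16566 - 2979) = (23998 + (145 - 71))/(16566 - 2979) = (23998 + 74)/13587 = 24072*(1/13587) = 8024/4529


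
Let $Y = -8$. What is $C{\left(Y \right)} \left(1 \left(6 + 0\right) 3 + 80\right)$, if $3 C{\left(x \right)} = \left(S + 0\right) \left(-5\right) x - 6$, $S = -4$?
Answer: $- \frac{16268}{3} \approx -5422.7$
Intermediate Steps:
$C{\left(x \right)} = -2 + \frac{20 x}{3}$ ($C{\left(x \right)} = \frac{\left(-4 + 0\right) \left(-5\right) x - 6}{3} = \frac{\left(-4\right) \left(-5\right) x - 6}{3} = \frac{20 x - 6}{3} = \frac{-6 + 20 x}{3} = -2 + \frac{20 x}{3}$)
$C{\left(Y \right)} \left(1 \left(6 + 0\right) 3 + 80\right) = \left(-2 + \frac{20}{3} \left(-8\right)\right) \left(1 \left(6 + 0\right) 3 + 80\right) = \left(-2 - \frac{160}{3}\right) \left(1 \cdot 6 \cdot 3 + 80\right) = - \frac{166 \left(1 \cdot 18 + 80\right)}{3} = - \frac{166 \left(18 + 80\right)}{3} = \left(- \frac{166}{3}\right) 98 = - \frac{16268}{3}$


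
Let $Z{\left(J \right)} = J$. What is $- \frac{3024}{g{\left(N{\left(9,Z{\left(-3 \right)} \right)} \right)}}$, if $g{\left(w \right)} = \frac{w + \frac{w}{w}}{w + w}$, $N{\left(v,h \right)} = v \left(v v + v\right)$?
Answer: $- \frac{4898880}{811} \approx -6040.5$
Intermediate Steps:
$N{\left(v,h \right)} = v \left(v + v^{2}\right)$ ($N{\left(v,h \right)} = v \left(v^{2} + v\right) = v \left(v + v^{2}\right)$)
$g{\left(w \right)} = \frac{1 + w}{2 w}$ ($g{\left(w \right)} = \frac{w + 1}{2 w} = \left(1 + w\right) \frac{1}{2 w} = \frac{1 + w}{2 w}$)
$- \frac{3024}{g{\left(N{\left(9,Z{\left(-3 \right)} \right)} \right)}} = - \frac{3024}{\frac{1}{2} \frac{1}{9^{2} \left(1 + 9\right)} \left(1 + 9^{2} \left(1 + 9\right)\right)} = - \frac{3024}{\frac{1}{2} \frac{1}{81 \cdot 10} \left(1 + 81 \cdot 10\right)} = - \frac{3024}{\frac{1}{2} \cdot \frac{1}{810} \left(1 + 810\right)} = - \frac{3024}{\frac{1}{2} \cdot \frac{1}{810} \cdot 811} = - \frac{3024}{\frac{811}{1620}} = \left(-3024\right) \frac{1620}{811} = - \frac{4898880}{811}$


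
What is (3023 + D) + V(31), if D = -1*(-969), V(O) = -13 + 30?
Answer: 4009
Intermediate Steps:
V(O) = 17
D = 969
(3023 + D) + V(31) = (3023 + 969) + 17 = 3992 + 17 = 4009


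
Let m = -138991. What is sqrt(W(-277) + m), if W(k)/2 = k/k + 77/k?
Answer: I*sqrt(10664529639)/277 ≈ 372.81*I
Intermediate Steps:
W(k) = 2 + 154/k (W(k) = 2*(k/k + 77/k) = 2*(1 + 77/k) = 2 + 154/k)
sqrt(W(-277) + m) = sqrt((2 + 154/(-277)) - 138991) = sqrt((2 + 154*(-1/277)) - 138991) = sqrt((2 - 154/277) - 138991) = sqrt(400/277 - 138991) = sqrt(-38500107/277) = I*sqrt(10664529639)/277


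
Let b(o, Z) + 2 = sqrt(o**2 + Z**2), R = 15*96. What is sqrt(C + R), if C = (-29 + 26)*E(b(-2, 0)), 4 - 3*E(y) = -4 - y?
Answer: 2*sqrt(358) ≈ 37.842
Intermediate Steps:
R = 1440
b(o, Z) = -2 + sqrt(Z**2 + o**2) (b(o, Z) = -2 + sqrt(o**2 + Z**2) = -2 + sqrt(Z**2 + o**2))
E(y) = 8/3 + y/3 (E(y) = 4/3 - (-4 - y)/3 = 4/3 + (4/3 + y/3) = 8/3 + y/3)
C = -8 (C = (-29 + 26)*(8/3 + (-2 + sqrt(0**2 + (-2)**2))/3) = -3*(8/3 + (-2 + sqrt(0 + 4))/3) = -3*(8/3 + (-2 + sqrt(4))/3) = -3*(8/3 + (-2 + 2)/3) = -3*(8/3 + (1/3)*0) = -3*(8/3 + 0) = -3*8/3 = -8)
sqrt(C + R) = sqrt(-8 + 1440) = sqrt(1432) = 2*sqrt(358)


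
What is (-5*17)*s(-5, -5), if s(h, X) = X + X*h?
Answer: -1700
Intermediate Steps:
(-5*17)*s(-5, -5) = (-5*17)*(-5*(1 - 5)) = -(-425)*(-4) = -85*20 = -1700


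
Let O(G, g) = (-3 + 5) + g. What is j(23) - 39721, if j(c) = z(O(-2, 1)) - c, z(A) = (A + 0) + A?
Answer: -39738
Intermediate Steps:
O(G, g) = 2 + g
z(A) = 2*A (z(A) = A + A = 2*A)
j(c) = 6 - c (j(c) = 2*(2 + 1) - c = 2*3 - c = 6 - c)
j(23) - 39721 = (6 - 1*23) - 39721 = (6 - 23) - 39721 = -17 - 39721 = -39738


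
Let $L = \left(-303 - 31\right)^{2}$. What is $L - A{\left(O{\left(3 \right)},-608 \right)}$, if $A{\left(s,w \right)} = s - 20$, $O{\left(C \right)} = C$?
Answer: $111573$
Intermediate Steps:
$A{\left(s,w \right)} = -20 + s$
$L = 111556$ ($L = \left(-334\right)^{2} = 111556$)
$L - A{\left(O{\left(3 \right)},-608 \right)} = 111556 - \left(-20 + 3\right) = 111556 - -17 = 111556 + 17 = 111573$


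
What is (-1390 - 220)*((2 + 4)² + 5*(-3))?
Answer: -33810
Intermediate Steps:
(-1390 - 220)*((2 + 4)² + 5*(-3)) = -1610*(6² - 15) = -1610*(36 - 15) = -1610*21 = -33810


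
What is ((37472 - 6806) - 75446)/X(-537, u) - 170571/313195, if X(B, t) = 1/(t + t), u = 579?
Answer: -16240802062371/313195 ≈ -5.1855e+7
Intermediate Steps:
X(B, t) = 1/(2*t)
((37472 - 6806) - 75446)/X(-537, u) - 170571/313195 = ((37472 - 6806) - 75446)/(((½)/579)) - 170571/313195 = (30666 - 75446)/(((½)*(1/579))) - 170571*1/313195 = -44780/1/1158 - 170571/313195 = -44780*1158 - 170571/313195 = -51855240 - 170571/313195 = -16240802062371/313195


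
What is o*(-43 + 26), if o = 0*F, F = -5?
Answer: 0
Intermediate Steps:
o = 0 (o = 0*(-5) = 0)
o*(-43 + 26) = 0*(-43 + 26) = 0*(-17) = 0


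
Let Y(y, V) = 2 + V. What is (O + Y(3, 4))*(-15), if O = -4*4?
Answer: 150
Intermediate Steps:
O = -16
(O + Y(3, 4))*(-15) = (-16 + (2 + 4))*(-15) = (-16 + 6)*(-15) = -10*(-15) = 150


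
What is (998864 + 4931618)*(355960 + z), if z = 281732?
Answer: 3781820927544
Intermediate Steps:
(998864 + 4931618)*(355960 + z) = (998864 + 4931618)*(355960 + 281732) = 5930482*637692 = 3781820927544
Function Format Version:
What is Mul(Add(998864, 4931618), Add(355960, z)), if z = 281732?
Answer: 3781820927544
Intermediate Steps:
Mul(Add(998864, 4931618), Add(355960, z)) = Mul(Add(998864, 4931618), Add(355960, 281732)) = Mul(5930482, 637692) = 3781820927544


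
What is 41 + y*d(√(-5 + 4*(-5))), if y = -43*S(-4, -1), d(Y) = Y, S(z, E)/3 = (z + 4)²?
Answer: 41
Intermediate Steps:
S(z, E) = 3*(4 + z)² (S(z, E) = 3*(z + 4)² = 3*(4 + z)²)
y = 0 (y = -129*(4 - 4)² = -129*0² = -129*0 = -43*0 = 0)
41 + y*d(√(-5 + 4*(-5))) = 41 + 0*√(-5 + 4*(-5)) = 41 + 0*√(-5 - 20) = 41 + 0*√(-25) = 41 + 0*(5*I) = 41 + 0 = 41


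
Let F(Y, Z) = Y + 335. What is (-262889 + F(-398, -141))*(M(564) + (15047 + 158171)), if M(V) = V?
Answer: -45696324464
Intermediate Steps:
F(Y, Z) = 335 + Y
(-262889 + F(-398, -141))*(M(564) + (15047 + 158171)) = (-262889 + (335 - 398))*(564 + (15047 + 158171)) = (-262889 - 63)*(564 + 173218) = -262952*173782 = -45696324464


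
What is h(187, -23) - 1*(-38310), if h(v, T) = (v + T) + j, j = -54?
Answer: 38420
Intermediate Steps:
h(v, T) = -54 + T + v (h(v, T) = (v + T) - 54 = (T + v) - 54 = -54 + T + v)
h(187, -23) - 1*(-38310) = (-54 - 23 + 187) - 1*(-38310) = 110 + 38310 = 38420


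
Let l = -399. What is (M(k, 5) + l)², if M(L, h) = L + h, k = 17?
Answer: 142129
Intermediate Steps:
(M(k, 5) + l)² = ((17 + 5) - 399)² = (22 - 399)² = (-377)² = 142129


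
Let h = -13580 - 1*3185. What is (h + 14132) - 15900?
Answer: -18533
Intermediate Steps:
h = -16765 (h = -13580 - 3185 = -16765)
(h + 14132) - 15900 = (-16765 + 14132) - 15900 = -2633 - 15900 = -18533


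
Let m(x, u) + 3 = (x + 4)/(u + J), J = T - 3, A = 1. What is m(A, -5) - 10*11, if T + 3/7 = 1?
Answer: -5911/52 ≈ -113.67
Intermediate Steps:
T = 4/7 (T = -3/7 + 1 = 4/7 ≈ 0.57143)
J = -17/7 (J = 4/7 - 3 = -17/7 ≈ -2.4286)
m(x, u) = -3 + (4 + x)/(-17/7 + u) (m(x, u) = -3 + (x + 4)/(u - 17/7) = -3 + (4 + x)/(-17/7 + u))
m(A, -5) - 10*11 = (79 - 21*(-5) + 7*1)/(-17 + 7*(-5)) - 10*11 = (79 + 105 + 7)/(-17 - 35) - 110 = 191/(-52) - 110 = -1/52*191 - 110 = -191/52 - 110 = -5911/52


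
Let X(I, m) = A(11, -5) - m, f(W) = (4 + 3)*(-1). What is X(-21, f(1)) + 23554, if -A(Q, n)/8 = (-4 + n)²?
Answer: 22913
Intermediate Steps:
f(W) = -7 (f(W) = 7*(-1) = -7)
A(Q, n) = -8*(-4 + n)²
X(I, m) = -648 - m (X(I, m) = -8*(-4 - 5)² - m = -8*(-9)² - m = -8*81 - m = -648 - m)
X(-21, f(1)) + 23554 = (-648 - 1*(-7)) + 23554 = (-648 + 7) + 23554 = -641 + 23554 = 22913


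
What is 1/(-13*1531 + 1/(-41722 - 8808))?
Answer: -50530/1005698591 ≈ -5.0244e-5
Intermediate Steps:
1/(-13*1531 + 1/(-41722 - 8808)) = 1/(-19903 + 1/(-50530)) = 1/(-19903 - 1/50530) = 1/(-1005698591/50530) = -50530/1005698591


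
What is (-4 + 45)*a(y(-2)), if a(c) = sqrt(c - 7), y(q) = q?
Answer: 123*I ≈ 123.0*I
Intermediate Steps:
a(c) = sqrt(-7 + c)
(-4 + 45)*a(y(-2)) = (-4 + 45)*sqrt(-7 - 2) = 41*sqrt(-9) = 41*(3*I) = 123*I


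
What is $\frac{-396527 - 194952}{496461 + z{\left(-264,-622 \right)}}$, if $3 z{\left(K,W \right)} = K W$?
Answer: $- \frac{591479}{551197} \approx -1.0731$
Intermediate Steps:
$z{\left(K,W \right)} = \frac{K W}{3}$
$\frac{-396527 - 194952}{496461 + z{\left(-264,-622 \right)}} = \frac{-396527 - 194952}{496461 + \frac{1}{3} \left(-264\right) \left(-622\right)} = - \frac{591479}{496461 + 54736} = - \frac{591479}{551197}$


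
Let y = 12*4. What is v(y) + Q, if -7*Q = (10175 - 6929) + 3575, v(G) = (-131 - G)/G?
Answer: -328661/336 ≈ -978.16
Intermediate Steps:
y = 48
v(G) = (-131 - G)/G
Q = -6821/7 (Q = -((10175 - 6929) + 3575)/7 = -(3246 + 3575)/7 = -1/7*6821 = -6821/7 ≈ -974.43)
v(y) + Q = (-131 - 1*48)/48 - 6821/7 = (-131 - 48)/48 - 6821/7 = (1/48)*(-179) - 6821/7 = -179/48 - 6821/7 = -328661/336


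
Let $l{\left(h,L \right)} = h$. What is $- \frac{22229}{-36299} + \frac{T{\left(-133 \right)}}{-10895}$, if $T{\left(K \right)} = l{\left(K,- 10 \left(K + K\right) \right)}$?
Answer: $\frac{247012722}{395477605} \approx 0.62459$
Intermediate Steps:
$T{\left(K \right)} = K$
$- \frac{22229}{-36299} + \frac{T{\left(-133 \right)}}{-10895} = - \frac{22229}{-36299} - \frac{133}{-10895} = \left(-22229\right) \left(- \frac{1}{36299}\right) - - \frac{133}{10895} = \frac{22229}{36299} + \frac{133}{10895} = \frac{247012722}{395477605}$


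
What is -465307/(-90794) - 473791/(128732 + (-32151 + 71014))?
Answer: 34965746611/15216620430 ≈ 2.2979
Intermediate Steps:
-465307/(-90794) - 473791/(128732 + (-32151 + 71014)) = -465307*(-1/90794) - 473791/(128732 + 38863) = 465307/90794 - 473791/167595 = 34965746611/15216620430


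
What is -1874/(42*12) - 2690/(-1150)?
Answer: -39967/28980 ≈ -1.3791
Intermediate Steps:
-1874/(42*12) - 2690/(-1150) = -1874/504 - 2690*(-1/1150) = -1874*1/504 + 269/115 = -937/252 + 269/115 = -39967/28980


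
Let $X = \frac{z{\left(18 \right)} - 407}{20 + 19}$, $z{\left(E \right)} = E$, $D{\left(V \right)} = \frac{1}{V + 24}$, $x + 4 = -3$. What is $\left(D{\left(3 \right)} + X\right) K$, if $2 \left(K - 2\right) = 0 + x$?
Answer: $\frac{1744}{117} \approx 14.906$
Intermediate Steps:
$x = -7$ ($x = -4 - 3 = -7$)
$D{\left(V \right)} = \frac{1}{24 + V}$
$X = - \frac{389}{39}$ ($X = \frac{18 - 407}{20 + 19} = - \frac{389}{39} \approx -9.9744$)
$K = - \frac{3}{2}$ ($K = 2 + \frac{0 - 7}{2} = 2 + \frac{1}{2} \left(-7\right) = 2 - \frac{7}{2} = - \frac{3}{2} \approx -1.5$)
$\left(D{\left(3 \right)} + X\right) K = \left(\frac{1}{24 + 3} - \frac{389}{39}\right) \left(- \frac{3}{2}\right) = \left(\frac{1}{27} - \frac{389}{39}\right) \left(- \frac{3}{2}\right) = \left(- \frac{3488}{351}\right) \left(- \frac{3}{2}\right) = \frac{1744}{117}$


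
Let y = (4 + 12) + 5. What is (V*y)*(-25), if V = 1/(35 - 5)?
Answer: -35/2 ≈ -17.500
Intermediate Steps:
V = 1/30 ≈ 0.033333
y = 21 (y = 16 + 5 = 21)
(V*y)*(-25) = ((1/30)*21)*(-25) = (7/10)*(-25) = -35/2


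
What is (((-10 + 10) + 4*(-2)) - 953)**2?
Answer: 923521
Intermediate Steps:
(((-10 + 10) + 4*(-2)) - 953)**2 = ((0 - 8) - 953)**2 = (-8 - 953)**2 = (-961)**2 = 923521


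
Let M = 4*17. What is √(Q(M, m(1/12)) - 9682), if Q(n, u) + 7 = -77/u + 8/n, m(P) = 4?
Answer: I*√11222601/34 ≈ 98.53*I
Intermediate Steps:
M = 68
Q(n, u) = -7 - 77/u + 8/n (Q(n, u) = -7 + (-77/u + 8/n) = -7 - 77/u + 8/n)
√(Q(M, m(1/12)) - 9682) = √((-7 - 77/4 + 8/68) - 9682) = √((-7 - 77*¼ + 8*(1/68)) - 9682) = √((-7 - 77/4 + 2/17) - 9682) = √(-1777/68 - 9682) = √(-660153/68) = I*√11222601/34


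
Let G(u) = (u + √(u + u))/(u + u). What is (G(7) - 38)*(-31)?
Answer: 2325/2 - 31*√14/14 ≈ 1154.2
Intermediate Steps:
G(u) = (u + √2*√u)/(2*u) (G(u) = (u + √(2*u))/((2*u)) = (u + √2*√u)*(1/(2*u)) = (u + √2*√u)/(2*u))
(G(7) - 38)*(-31) = ((½ + √2/(2*√7)) - 38)*(-31) = ((½ + √2*(√7/7)/2) - 38)*(-31) = ((½ + √14/14) - 38)*(-31) = (-75/2 + √14/14)*(-31) = 2325/2 - 31*√14/14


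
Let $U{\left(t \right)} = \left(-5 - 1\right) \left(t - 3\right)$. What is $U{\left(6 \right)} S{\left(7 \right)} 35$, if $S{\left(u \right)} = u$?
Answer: $-4410$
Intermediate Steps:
$U{\left(t \right)} = 18 - 6 t$ ($U{\left(t \right)} = - 6 \left(-3 + t\right) = 18 - 6 t$)
$U{\left(6 \right)} S{\left(7 \right)} 35 = \left(18 - 36\right) 7 \cdot 35 = \left(-18\right) 7 \cdot 35 = \left(-126\right) 35 = -4410$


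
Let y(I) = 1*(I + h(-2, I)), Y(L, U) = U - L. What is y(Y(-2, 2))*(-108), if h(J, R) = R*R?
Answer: -2160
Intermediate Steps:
h(J, R) = R²
y(I) = I + I² (y(I) = 1*(I + I²) = I + I²)
y(Y(-2, 2))*(-108) = ((2 - 1*(-2))*(1 + (2 - 1*(-2))))*(-108) = ((2 + 2)*(1 + (2 + 2)))*(-108) = (4*(1 + 4))*(-108) = (4*5)*(-108) = 20*(-108) = -2160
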